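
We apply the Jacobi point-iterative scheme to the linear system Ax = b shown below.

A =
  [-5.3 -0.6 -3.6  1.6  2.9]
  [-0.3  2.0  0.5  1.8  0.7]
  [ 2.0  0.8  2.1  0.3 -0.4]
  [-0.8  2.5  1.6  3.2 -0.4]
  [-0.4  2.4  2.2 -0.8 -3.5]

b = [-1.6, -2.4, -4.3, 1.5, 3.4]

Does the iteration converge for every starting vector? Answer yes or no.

no

Split A = D + L + U, D = diag(-5.3, 2, 2.1, 3.2, -3.5).
T_J = -D⁻¹(L+U): T[4,2] = -(2.2)/(-3.5) = +0.6286; T[4,4] = 0.
  T[0,:] = [+0.0000, -0.1132, -0.6792, +0.3019, +0.5472]
  T[1,:] = [+0.1500, +0.0000, -0.2500, -0.9000, -0.3500]
  T[2,:] = [-0.9524, -0.3810, +0.0000, -0.1429, +0.1905]
  T[3,:] = [+0.2500, -0.7812, -0.5000, +0.0000, +0.1250]
  T[4,:] = [-0.1143, +0.6857, +0.6286, -0.2286, +0.0000]
|λ(T)| sorted: 1.1230, 0.7614, 0.6844, 0.5814, 0.5814.
spectral radius ρ = 1.1230; 1.1230 > 1: divergent.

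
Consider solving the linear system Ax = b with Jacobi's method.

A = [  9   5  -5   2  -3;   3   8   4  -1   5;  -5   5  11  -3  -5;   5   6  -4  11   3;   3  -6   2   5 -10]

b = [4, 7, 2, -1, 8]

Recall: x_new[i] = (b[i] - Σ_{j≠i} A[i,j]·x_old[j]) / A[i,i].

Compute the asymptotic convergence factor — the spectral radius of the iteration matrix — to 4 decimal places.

Let D = diag(9, 8, 11, 11, -10); L, U the strict triangles.
T_J = -D⁻¹(L+U): T[2,3] = -(-3)/(11) = +0.2727; T[2,2] = 0.
  T[0,:] = [+0.0000, -0.5556, +0.5556, -0.2222, +0.3333]
  T[1,:] = [-0.3750, +0.0000, -0.5000, +0.1250, -0.6250]
  T[2,:] = [+0.4545, -0.4545, +0.0000, +0.2727, +0.4545]
  T[3,:] = [-0.4545, -0.5455, +0.3636, +0.0000, -0.2727]
  T[4,:] = [+0.3000, -0.6000, +0.2000, +0.5000, +0.0000]
|λ(T)| sorted: 1.3693, 0.7092, 0.7092, 0.2554, 0.1303.
ρ(T) = max|λ| = 1.3693; 1.3693 > 1 ⇒ diverges.

1.3693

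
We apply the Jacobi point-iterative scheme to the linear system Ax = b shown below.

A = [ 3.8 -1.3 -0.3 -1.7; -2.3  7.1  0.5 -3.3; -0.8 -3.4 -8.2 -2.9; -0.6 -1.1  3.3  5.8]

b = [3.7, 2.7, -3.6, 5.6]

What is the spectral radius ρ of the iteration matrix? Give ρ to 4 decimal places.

0.8364

Write A = D+L+U with D = diag(3.8, 7.1, -8.2, 5.8).
Jacobi T = -D⁻¹(L+U): T[0,2] = -(-0.3)/(3.8) = +0.0789; T[0,0] = 0.
  T[0,:] = [+0.0000  +0.3421  +0.0789  +0.4474]
  T[1,:] = [+0.3239  +0.0000  -0.0704  +0.4648]
  T[2,:] = [-0.0976  -0.4146  +0.0000  -0.3537]
  T[3,:] = [+0.1034  +0.1897  -0.5690  +0.0000]
|λ(T)| sorted: 0.8364, 0.3664, 0.2438, 0.2438.
spectral radius ρ = 0.8364; 0.8364 < 1: convergent.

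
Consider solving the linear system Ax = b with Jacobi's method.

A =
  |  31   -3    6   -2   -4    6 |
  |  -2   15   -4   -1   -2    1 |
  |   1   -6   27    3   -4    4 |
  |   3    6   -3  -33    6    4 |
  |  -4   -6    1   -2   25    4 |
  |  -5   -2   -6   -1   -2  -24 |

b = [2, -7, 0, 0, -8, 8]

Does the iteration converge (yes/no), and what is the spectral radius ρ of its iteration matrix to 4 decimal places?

yes, ρ = 0.5126

A = D + L + U where D = diag(31, 15, 27, -33, 25, -24).
Jacobi T = -D⁻¹(L+U): T[0,4] = -(-4)/(31) = +0.1290; T[0,0] = 0.
  T[0,:] = [+0.0000 +0.0968 -0.1935 +0.0645 +0.1290 -0.1935]
  T[1,:] = [+0.1333 +0.0000 +0.2667 +0.0667 +0.1333 -0.0667]
  T[2,:] = [-0.0370 +0.2222 +0.0000 -0.1111 +0.1481 -0.1481]
  T[3,:] = [+0.0909 +0.1818 -0.0909 +0.0000 +0.1818 +0.1212]
  T[4,:] = [+0.1600 +0.2400 -0.0400 +0.0800 +0.0000 -0.1600]
  T[5,:] = [-0.2083 -0.0833 -0.2500 -0.0417 -0.0833 +0.0000]
|eigenvalues of T|: 0.5126, 0.3423, 0.2379, 0.2220, 0.1823, 0.0278.
spectral radius ρ = 0.5126; 0.5126 < 1: convergent.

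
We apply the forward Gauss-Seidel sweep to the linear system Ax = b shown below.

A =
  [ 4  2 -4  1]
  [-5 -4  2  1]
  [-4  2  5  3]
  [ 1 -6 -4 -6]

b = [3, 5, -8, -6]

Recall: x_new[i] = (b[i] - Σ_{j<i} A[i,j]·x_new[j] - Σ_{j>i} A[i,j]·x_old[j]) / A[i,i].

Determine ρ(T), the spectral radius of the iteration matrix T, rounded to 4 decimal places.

A = D + L + U where D = diag(4, -4, 5, -6).
T_GS = -(D+L)⁻¹U: row 0 first, T[0,3] = -(1)/(4) = -0.2500; later rows by forward substitution.
  T[0,:] = [+0.0000, -0.5000, +1.0000, -0.2500]
  T[1,:] = [+0.0000, +0.6250, -0.7500, +0.5625]
  T[2,:] = [+0.0000, -0.6500, +1.1000, -1.0250]
  T[3,:] = [+0.0000, -0.2750, +0.1833, +0.0792]
eigenvalue magnitudes: 1.2944, 0.4686, 0.0412, 0.0000.
ρ(T) = max|λ| = 1.2944; 1.2944 > 1, so it fails to converge.

1.2944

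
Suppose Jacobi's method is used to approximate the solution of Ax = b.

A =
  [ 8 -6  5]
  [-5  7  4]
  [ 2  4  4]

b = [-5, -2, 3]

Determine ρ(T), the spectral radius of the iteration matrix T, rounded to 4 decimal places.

A = D + L + U where D = diag(8, 7, 4).
Jacobi: T = -D⁻¹(L+U), T[0,1] = -(-6)/(8) = +0.7500; T[0,0] = 0.
  T[0,:] = [+0.0000 +0.7500 -0.6250]
  T[1,:] = [+0.7143 +0.0000 -0.5714]
  T[2,:] = [-0.5000 -1.0000 +0.0000]
|roots of det(T-λI)|: 1.3781, 0.6924, 0.6924.
ρ(T) = max|λ| = 1.3781; 1.3781 > 1, so it fails to converge.

1.3781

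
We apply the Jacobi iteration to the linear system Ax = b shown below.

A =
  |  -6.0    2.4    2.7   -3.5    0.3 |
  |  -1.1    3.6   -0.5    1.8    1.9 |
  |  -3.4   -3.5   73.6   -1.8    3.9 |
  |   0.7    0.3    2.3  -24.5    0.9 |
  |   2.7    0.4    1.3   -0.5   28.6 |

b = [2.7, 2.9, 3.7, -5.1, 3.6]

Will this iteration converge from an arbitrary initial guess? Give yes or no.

yes

Diagonal D = diag(-6, 3.6, 73.6, -24.5, 28.6); L, U strict lower/upper.
Jacobi: T = -D⁻¹(L+U), T[2,4] = -(3.9)/(73.6) = -0.0530; T[2,2] = 0.
  T[0,:] = [+0.0000, +0.4000, +0.4500, -0.5833, +0.0500]
  T[1,:] = [+0.3056, +0.0000, +0.1389, -0.5000, -0.5278]
  T[2,:] = [+0.0462, +0.0476, +0.0000, +0.0245, -0.0530]
  T[3,:] = [+0.0286, +0.0122, +0.0939, +0.0000, +0.0367]
  T[4,:] = [-0.0944, -0.0140, -0.0455, +0.0175, +0.0000]
eigenvalue magnitudes: 0.4259, 0.1804, 0.1804, 0.1646, 0.0841.
spectral radius ρ = 0.4259; 0.4259 < 1 ⇒ converges.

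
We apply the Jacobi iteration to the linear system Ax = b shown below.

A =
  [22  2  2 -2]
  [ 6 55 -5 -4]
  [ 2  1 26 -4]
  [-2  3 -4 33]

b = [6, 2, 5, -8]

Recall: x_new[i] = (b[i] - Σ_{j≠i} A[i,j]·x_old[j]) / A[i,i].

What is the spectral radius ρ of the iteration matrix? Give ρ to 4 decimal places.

0.1997

A = D + L + U where D = diag(22, 55, 26, 33).
Jacobi T = -D⁻¹(L+U): T[3,0] = -(-2)/(33) = +0.0606; T[3,3] = 0.
  T[0,:] = [+0.0000, -0.0909, -0.0909, +0.0909]
  T[1,:] = [-0.1091, +0.0000, +0.0909, +0.0727]
  T[2,:] = [-0.0769, -0.0385, +0.0000, +0.1538]
  T[3,:] = [+0.0606, -0.0909, +0.1212, +0.0000]
|roots of det(T-λI)|: 0.1997, 0.1371, 0.1371, 0.0411.
ρ(T) = max|λ| = 0.1997; 0.1997 < 1: convergent.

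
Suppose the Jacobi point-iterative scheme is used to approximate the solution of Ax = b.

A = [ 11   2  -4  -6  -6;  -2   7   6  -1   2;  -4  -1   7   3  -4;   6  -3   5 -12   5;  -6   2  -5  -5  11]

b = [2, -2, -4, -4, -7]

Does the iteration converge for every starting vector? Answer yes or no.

Diagonal D = diag(11, 7, 7, -12, 11); L, U strict lower/upper.
T_J = -D⁻¹(L+U): T[0,3] = -(-6)/(11) = +0.5455; T[0,0] = 0.
  T[0,:] = [+0.0000, -0.1818, +0.3636, +0.5455, +0.5455]
  T[1,:] = [+0.2857, +0.0000, -0.8571, +0.1429, -0.2857]
  T[2,:] = [+0.5714, +0.1429, +0.0000, -0.4286, +0.5714]
  T[3,:] = [+0.5000, -0.2500, +0.4167, +0.0000, +0.4167]
  T[4,:] = [+0.5455, -0.1818, +0.4545, +0.4545, +0.0000]
|roots of det(T-λI)|: 1.2859, 0.5536, 0.5536, 0.5062, 0.5062.
ρ(T) = max|λ| = 1.2859; 1.2859 > 1 ⇒ diverges.

no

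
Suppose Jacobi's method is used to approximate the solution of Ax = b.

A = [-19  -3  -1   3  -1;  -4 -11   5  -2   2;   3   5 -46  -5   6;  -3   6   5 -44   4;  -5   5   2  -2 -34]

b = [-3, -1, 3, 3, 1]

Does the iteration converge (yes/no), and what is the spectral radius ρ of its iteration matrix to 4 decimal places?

yes, ρ = 0.3398

Let D = diag(-19, -11, -46, -44, -34); L, U the strict triangles.
Jacobi: T = -D⁻¹(L+U), T[2,1] = -(5)/(-46) = +0.1087; T[2,2] = 0.
  T[0,:] = [+0.0000  -0.1579  -0.0526  +0.1579  -0.0526]
  T[1,:] = [-0.3636  +0.0000  +0.4545  -0.1818  +0.1818]
  T[2,:] = [+0.0652  +0.1087  +0.0000  -0.1087  +0.1304]
  T[3,:] = [-0.0682  +0.1364  +0.1136  +0.0000  +0.0909]
  T[4,:] = [-0.1471  +0.1471  +0.0588  -0.0588  +0.0000]
eigenvalue magnitudes: 0.3398, 0.2429, 0.2429, 0.0849, 0.0849.
ρ = 0.3398; 0.3398 < 1, so it converges for any x₀.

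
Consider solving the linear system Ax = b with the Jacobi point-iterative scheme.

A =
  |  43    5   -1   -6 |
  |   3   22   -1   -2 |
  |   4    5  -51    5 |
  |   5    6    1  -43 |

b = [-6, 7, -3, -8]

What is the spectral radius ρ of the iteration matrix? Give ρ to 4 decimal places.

0.2511

Let D = diag(43, 22, -51, -43); L, U the strict triangles.
T_J = -D⁻¹(L+U): T[0,3] = -(-6)/(43) = +0.1395; T[0,0] = 0.
  T[0,:] = [+0.0000, -0.1163, +0.0233, +0.1395]
  T[1,:] = [-0.1364, +0.0000, +0.0455, +0.0909]
  T[2,:] = [+0.0784, +0.0980, +0.0000, +0.0980]
  T[3,:] = [+0.1163, +0.1395, +0.0233, +0.0000]
|roots of det(T-λI)|: 0.2511, 0.1501, 0.1398, 0.0388.
spectral radius ρ = 0.2511; 0.2511 < 1, so it converges for any x₀.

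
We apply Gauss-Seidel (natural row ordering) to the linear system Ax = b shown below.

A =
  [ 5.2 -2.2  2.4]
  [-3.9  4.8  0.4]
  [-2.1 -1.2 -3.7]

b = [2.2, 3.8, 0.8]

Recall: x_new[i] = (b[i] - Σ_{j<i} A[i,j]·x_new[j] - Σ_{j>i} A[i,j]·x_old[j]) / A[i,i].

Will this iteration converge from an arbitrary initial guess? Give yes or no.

Write A = D+L+U with D = diag(5.2, 4.8, -3.7).
Gauss-Seidel: T = -(D+L)⁻¹U, row 0 first, T[0,2] = -(2.4)/(5.2) = -0.4615; later rows by forward substitution.
  T[0,:] = [+0.0000  +0.4231  -0.4615]
  T[1,:] = [+0.0000  +0.3437  -0.4583]
  T[2,:] = [+0.0000  -0.3516  +0.4106]
|eigenvalues of T|: 0.7800, 0.0257, 0.0000.
ρ = 0.7800; 0.7800 < 1 ⇒ converges.

yes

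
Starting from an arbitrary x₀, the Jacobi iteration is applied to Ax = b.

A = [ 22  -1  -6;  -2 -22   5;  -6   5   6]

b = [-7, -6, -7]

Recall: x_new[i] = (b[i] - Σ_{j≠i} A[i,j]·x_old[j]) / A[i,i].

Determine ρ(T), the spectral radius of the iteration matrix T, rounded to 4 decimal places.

Split A = D + L + U, D = diag(22, -22, 6).
Jacobi: T = -D⁻¹(L+U), T[2,0] = -(-6)/(6) = +1.0000; T[2,2] = 0.
  T[0,:] = [+0.0000  +0.0455  +0.2727]
  T[1,:] = [-0.0909  +0.0000  +0.2273]
  T[2,:] = [+1.0000  -0.8333  +0.0000]
eigenvalue magnitudes: 0.3967, 0.2795, 0.2795.
ρ(T) = max|λ| = 0.3967; 0.3967 < 1, so it converges for any x₀.

0.3967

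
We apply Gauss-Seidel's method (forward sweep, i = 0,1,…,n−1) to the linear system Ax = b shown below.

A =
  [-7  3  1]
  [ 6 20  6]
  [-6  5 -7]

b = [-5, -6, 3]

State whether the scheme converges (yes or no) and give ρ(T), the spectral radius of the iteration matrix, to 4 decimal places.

yes, ρ = 0.6623

Split A = D + L + U, D = diag(-7, 20, -7).
T_GS = -(D+L)⁻¹U: row 0 first, T[0,1] = -(3)/(-7) = +0.4286; later rows by forward substitution.
  T[0,:] = [+0.0000, +0.4286, +0.1429]
  T[1,:] = [+0.0000, -0.1286, -0.3429]
  T[2,:] = [+0.0000, -0.4592, -0.3673]
moduli |λ_i(T)| = 0.6623, 0.1664, 0.0000.
spectral radius ρ = 0.6623; 0.6623 < 1, so it converges for any x₀.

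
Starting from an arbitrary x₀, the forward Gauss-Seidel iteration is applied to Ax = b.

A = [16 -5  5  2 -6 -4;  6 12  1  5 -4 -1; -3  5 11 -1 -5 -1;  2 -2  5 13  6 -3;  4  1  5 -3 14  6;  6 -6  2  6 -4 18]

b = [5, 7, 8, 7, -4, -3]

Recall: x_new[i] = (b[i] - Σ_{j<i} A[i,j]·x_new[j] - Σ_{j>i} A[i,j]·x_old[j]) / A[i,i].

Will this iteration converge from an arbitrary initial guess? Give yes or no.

Split A = D + L + U, D = diag(16, 12, 11, 13, 14, 18).
GS T = -(D+L)⁻¹U: row 0 first, T[0,3] = -(2)/(16) = -0.1250; later rows by forward substitution.
  T[0,:] = [+0.0000  +0.3125  -0.3125  -0.1250  +0.3750  +0.2500]
  T[1,:] = [+0.0000  -0.1562  +0.0729  -0.3542  +0.1458  -0.0417]
  T[2,:] = [+0.0000  +0.1562  -0.1184  +0.2178  +0.4905  +0.1780]
  T[3,:] = [+0.0000  -0.1322  +0.1048  -0.1190  -0.6855  +0.1174]
  T[4,:] = [+0.0000  -0.1623  +0.1488  -0.0423  -0.4396  -0.5354]
  T[5,:] = [+0.0000  -0.1656  +0.1398  -0.0703  -0.0001  -0.2751]
|λ(T)| sorted: 0.9270, 0.3830, 0.3830, 0.1440, 0.0080, 0.0000.
ρ(T) = max|λ| = 0.9270; 0.9270 < 1, so it converges for any x₀.

yes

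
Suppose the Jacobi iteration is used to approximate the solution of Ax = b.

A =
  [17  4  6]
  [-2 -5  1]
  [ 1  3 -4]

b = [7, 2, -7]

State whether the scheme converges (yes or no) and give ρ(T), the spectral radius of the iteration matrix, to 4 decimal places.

Split A = D + L + U, D = diag(17, -5, -4).
Jacobi: T = -D⁻¹(L+U), T[2,0] = -(1)/(-4) = +0.2500; T[2,2] = 0.
  T[0,:] = [+0.0000, -0.2353, -0.3529]
  T[1,:] = [-0.4000, +0.0000, +0.2000]
  T[2,:] = [+0.2500, +0.7500, +0.0000]
|roots of det(T-λI)|: 0.5673, 0.4073, 0.4073.
spectral radius ρ = 0.5673; 0.5673 < 1 ⇒ converges.

yes, ρ = 0.5673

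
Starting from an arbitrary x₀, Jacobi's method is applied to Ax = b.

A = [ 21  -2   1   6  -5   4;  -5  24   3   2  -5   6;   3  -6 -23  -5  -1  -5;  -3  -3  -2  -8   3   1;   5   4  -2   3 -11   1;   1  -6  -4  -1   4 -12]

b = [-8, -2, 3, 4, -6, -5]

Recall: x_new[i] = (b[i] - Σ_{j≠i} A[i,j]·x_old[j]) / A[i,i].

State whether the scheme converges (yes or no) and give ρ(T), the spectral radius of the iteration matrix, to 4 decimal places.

Let D = diag(21, 24, -23, -8, -11, -12); L, U the strict triangles.
T_J = -D⁻¹(L+U): T[0,5] = -(4)/(21) = -0.1905; T[0,0] = 0.
  T[0,:] = [+0.0000  +0.0952  -0.0476  -0.2857  +0.2381  -0.1905]
  T[1,:] = [+0.2083  +0.0000  -0.1250  -0.0833  +0.2083  -0.2500]
  T[2,:] = [+0.1304  -0.2609  +0.0000  -0.2174  -0.0435  -0.2174]
  T[3,:] = [-0.3750  -0.3750  -0.2500  +0.0000  +0.3750  +0.1250]
  T[4,:] = [+0.4545  +0.3636  -0.1818  +0.2727  +0.0000  +0.0909]
  T[5,:] = [+0.0833  -0.5000  -0.3333  -0.0833  +0.3333  +0.0000]
|eigenvalues of T|: 0.8349, 0.5586, 0.5586, 0.3691, 0.1306, 0.0408.
ρ(T) = max|λ| = 0.8349; 0.8349 < 1, so it converges for any x₀.

yes, ρ = 0.8349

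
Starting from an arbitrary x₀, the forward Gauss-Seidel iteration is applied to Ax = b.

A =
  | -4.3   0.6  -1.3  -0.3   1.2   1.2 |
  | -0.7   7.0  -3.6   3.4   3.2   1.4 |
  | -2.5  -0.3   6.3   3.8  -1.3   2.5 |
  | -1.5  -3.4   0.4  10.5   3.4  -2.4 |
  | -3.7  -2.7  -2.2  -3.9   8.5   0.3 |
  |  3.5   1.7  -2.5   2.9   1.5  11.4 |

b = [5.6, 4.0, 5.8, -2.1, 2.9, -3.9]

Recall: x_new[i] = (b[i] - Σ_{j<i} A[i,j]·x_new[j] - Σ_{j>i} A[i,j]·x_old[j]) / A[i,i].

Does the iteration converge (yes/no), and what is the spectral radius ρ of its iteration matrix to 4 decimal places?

Split A = D + L + U, D = diag(-4.3, 7, 6.3, 10.5, 8.5, 11.4).
Gauss-Seidel: T = -(D+L)⁻¹U, row 0 first, T[0,4] = -(1.2)/(-4.3) = +0.2791; later rows by forward substitution.
  T[0,:] = [+0.0000 +0.1395 -0.3023 -0.0698 +0.2791 +0.2791]
  T[1,:] = [+0.0000 +0.0140 +0.4841 -0.4927 -0.4292 -0.1721]
  T[2,:] = [+0.0000 +0.0560 -0.0969 -0.6543 +0.2967 -0.2943]
  T[3,:] = [+0.0000 +0.0223 +0.1172 -0.1446 -0.4342 +0.2239]
  T[4,:] = [+0.0000 +0.0899 +0.0509 -0.4226 -0.1373 +0.0581]
  T[5,:] = [+0.0000 -0.0501 -0.0371 +0.0438 +0.1719 -0.1892]
|eigenvalues of T|: 0.5150, 0.3119, 0.2364, 0.2364, 0.0169, 0.0000.
spectral radius ρ = 0.5150; 0.5150 < 1: convergent.

yes, ρ = 0.5150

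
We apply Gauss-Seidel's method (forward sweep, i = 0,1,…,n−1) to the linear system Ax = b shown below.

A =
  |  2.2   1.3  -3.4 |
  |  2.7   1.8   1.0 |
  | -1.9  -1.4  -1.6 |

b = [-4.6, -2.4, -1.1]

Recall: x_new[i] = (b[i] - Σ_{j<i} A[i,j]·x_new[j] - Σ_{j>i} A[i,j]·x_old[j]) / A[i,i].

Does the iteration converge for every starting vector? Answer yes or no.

Split A = D + L + U, D = diag(2.2, 1.8, -1.6).
Gauss-Seidel: T = -(D+L)⁻¹U, row 0 first, T[0,1] = -(1.3)/(2.2) = -0.5909; later rows by forward substitution.
  T[0,:] = [+0.0000, -0.5909, +1.5455]
  T[1,:] = [+0.0000, +0.8864, -2.8737]
  T[2,:] = [+0.0000, -0.0739, +0.6793]
|roots of det(T-λI)|: 1.2550, 0.3106, 0.0000.
ρ(T) = max|λ| = 1.2550; 1.2550 > 1 ⇒ diverges.

no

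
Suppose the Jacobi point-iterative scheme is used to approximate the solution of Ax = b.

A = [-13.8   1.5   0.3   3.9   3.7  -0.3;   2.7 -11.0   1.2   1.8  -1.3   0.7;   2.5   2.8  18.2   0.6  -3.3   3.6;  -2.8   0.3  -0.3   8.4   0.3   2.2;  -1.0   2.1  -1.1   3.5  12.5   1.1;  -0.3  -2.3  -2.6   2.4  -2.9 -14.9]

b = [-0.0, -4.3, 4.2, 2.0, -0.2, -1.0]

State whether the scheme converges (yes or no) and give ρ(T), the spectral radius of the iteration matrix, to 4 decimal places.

A = D + L + U where D = diag(-13.8, -11, 18.2, 8.4, 12.5, -14.9).
Jacobi T = -D⁻¹(L+U): T[5,4] = -(-2.9)/(-14.9) = -0.1946; T[5,5] = 0.
  T[0,:] = [+0.0000  +0.1087  +0.0217  +0.2826  +0.2681  -0.0217]
  T[1,:] = [+0.2455  +0.0000  +0.1091  +0.1636  -0.1182  +0.0636]
  T[2,:] = [-0.1374  -0.1538  +0.0000  -0.0330  +0.1813  -0.1978]
  T[3,:] = [+0.3333  -0.0357  +0.0357  +0.0000  -0.0357  -0.2619]
  T[4,:] = [+0.0800  -0.1680  +0.0880  -0.2800  +0.0000  -0.0880]
  T[5,:] = [-0.0201  -0.1544  -0.1745  +0.1611  -0.1946  +0.0000]
|eigenvalues of T|: 0.5024, 0.4172, 0.4172, 0.2435, 0.2435, 0.0513.
spectral radius ρ = 0.5024; 0.5024 < 1 ⇒ converges.

yes, ρ = 0.5024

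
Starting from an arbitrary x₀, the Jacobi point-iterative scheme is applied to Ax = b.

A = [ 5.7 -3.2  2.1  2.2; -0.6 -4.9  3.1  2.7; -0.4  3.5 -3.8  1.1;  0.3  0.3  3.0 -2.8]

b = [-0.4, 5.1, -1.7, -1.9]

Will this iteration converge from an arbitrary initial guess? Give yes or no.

no

Let D = diag(5.7, -4.9, -3.8, -2.8); L, U the strict triangles.
Jacobi T = -D⁻¹(L+U): T[2,0] = -(-0.4)/(-3.8) = -0.1053; T[2,2] = 0.
  T[0,:] = [+0.0000 +0.5614 -0.3684 -0.3860]
  T[1,:] = [-0.1224 +0.0000 +0.6327 +0.5510]
  T[2,:] = [-0.1053 +0.9211 +0.0000 +0.2895]
  T[3,:] = [+0.1071 +0.1071 +1.0714 +0.0000]
|eigenvalues of T|: 1.2024, 0.6824, 0.6824, 0.0893.
spectral radius ρ = 1.2024; 1.2024 > 1 ⇒ diverges.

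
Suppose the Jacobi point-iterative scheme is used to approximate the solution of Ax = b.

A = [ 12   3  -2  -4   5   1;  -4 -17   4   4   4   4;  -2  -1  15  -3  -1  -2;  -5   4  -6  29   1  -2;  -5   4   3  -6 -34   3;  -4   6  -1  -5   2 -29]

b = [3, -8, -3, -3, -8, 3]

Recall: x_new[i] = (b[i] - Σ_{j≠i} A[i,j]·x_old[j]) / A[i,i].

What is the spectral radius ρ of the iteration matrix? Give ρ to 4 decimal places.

0.6094

Let D = diag(12, -17, 15, 29, -34, -29); L, U the strict triangles.
Jacobi T = -D⁻¹(L+U): T[3,4] = -(1)/(29) = -0.0345; T[3,3] = 0.
  T[0,:] = [+0.0000 -0.2500 +0.1667 +0.3333 -0.4167 -0.0833]
  T[1,:] = [-0.2353 +0.0000 +0.2353 +0.2353 +0.2353 +0.2353]
  T[2,:] = [+0.1333 +0.0667 +0.0000 +0.2000 +0.0667 +0.1333]
  T[3,:] = [+0.1724 -0.1379 +0.2069 +0.0000 -0.0345 +0.0690]
  T[4,:] = [-0.1471 +0.1176 +0.0882 -0.1765 +0.0000 +0.0882]
  T[5,:] = [-0.1379 +0.2069 -0.0345 -0.1724 +0.0690 +0.0000]
|roots of det(T-λI)|: 0.6094, 0.3802, 0.2569, 0.2569, 0.2545, 0.0659.
spectral radius ρ = 0.6094; 0.6094 < 1: convergent.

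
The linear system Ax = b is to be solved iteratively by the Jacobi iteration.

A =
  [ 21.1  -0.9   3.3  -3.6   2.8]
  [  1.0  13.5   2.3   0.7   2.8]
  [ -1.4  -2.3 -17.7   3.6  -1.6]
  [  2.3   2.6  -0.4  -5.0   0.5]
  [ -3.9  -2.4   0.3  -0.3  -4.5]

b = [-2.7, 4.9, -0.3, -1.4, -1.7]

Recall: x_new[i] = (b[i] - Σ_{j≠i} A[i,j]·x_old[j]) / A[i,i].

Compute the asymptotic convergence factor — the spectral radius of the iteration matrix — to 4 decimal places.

Split A = D + L + U, D = diag(21.1, 13.5, -17.7, -5, -4.5).
Jacobi: T = -D⁻¹(L+U), T[0,4] = -(2.8)/(21.1) = -0.1327; T[0,0] = 0.
  T[0,:] = [+0.0000  +0.0427  -0.1564  +0.1706  -0.1327]
  T[1,:] = [-0.0741  +0.0000  -0.1704  -0.0519  -0.2074]
  T[2,:] = [-0.0791  -0.1299  +0.0000  +0.2034  -0.0904]
  T[3,:] = [+0.4600  +0.5200  -0.0800  +0.0000  +0.1000]
  T[4,:] = [-0.8667  -0.5333  +0.0667  -0.0667  +0.0000]
eigenvalue magnitudes: 0.6369, 0.4701, 0.2058, 0.2058, 0.0431.
spectral radius ρ = 0.6369; 0.6369 < 1 ⇒ converges.

0.6369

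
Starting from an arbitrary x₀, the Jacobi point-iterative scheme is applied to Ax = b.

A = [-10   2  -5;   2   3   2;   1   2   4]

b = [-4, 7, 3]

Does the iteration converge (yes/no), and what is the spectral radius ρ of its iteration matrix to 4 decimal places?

yes, ρ = 0.7152

Split A = D + L + U, D = diag(-10, 3, 4).
T_J = -D⁻¹(L+U): T[1,2] = -(2)/(3) = -0.6667; T[1,1] = 0.
  T[0,:] = [+0.0000, +0.2000, -0.5000]
  T[1,:] = [-0.6667, +0.0000, -0.6667]
  T[2,:] = [-0.2500, -0.5000, +0.0000]
|eigenvalues of T|: 0.7152, 0.4318, 0.4318.
ρ = 0.7152; 0.7152 < 1: convergent.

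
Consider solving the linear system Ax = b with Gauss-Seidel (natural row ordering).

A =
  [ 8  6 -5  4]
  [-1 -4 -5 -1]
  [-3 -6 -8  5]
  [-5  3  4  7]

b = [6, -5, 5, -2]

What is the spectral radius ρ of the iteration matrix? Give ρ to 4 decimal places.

Split A = D + L + U, D = diag(8, -4, -8, 7).
GS T = -(D+L)⁻¹U: row 0 first, T[0,1] = -(6)/(8) = -0.7500; later rows by forward substitution.
  T[0,:] = [+0.0000, -0.7500, +0.6250, -0.5000]
  T[1,:] = [+0.0000, +0.1875, -1.4062, -0.1250]
  T[2,:] = [+0.0000, +0.1406, +0.8203, +0.9062]
  T[3,:] = [+0.0000, -0.6964, +0.5804, -0.8214]
moduli |λ_i(T)| = 1.2862, 0.5704, 0.5704, 0.0000.
ρ(T) = max|λ| = 1.2862; 1.2862 > 1, so it fails to converge.

1.2862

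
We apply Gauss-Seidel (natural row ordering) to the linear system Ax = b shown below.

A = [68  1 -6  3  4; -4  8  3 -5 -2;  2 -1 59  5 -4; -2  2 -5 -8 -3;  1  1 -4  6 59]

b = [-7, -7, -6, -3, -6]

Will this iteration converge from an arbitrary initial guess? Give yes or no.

yes

Split A = D + L + U, D = diag(68, 8, 59, -8, 59).
GS T = -(D+L)⁻¹U: row 0 first, T[0,4] = -(4)/(68) = -0.0588; later rows by forward substitution.
  T[0,:] = [+0.0000 -0.0147 +0.0882 -0.0441 -0.0588]
  T[1,:] = [+0.0000 -0.0074 -0.3309 +0.6029 +0.2206]
  T[2,:] = [+0.0000 +0.0004 -0.0086 -0.0730 +0.0735]
  T[3,:] = [+0.0000 +0.0016 -0.0994 +0.2074 -0.3511]
  T[4,:] = [+0.0000 +0.0002 +0.0136 -0.0355 +0.0379]
|λ(T)| sorted: 0.2921, 0.0357, 0.0357, 0.0080, 0.0000.
ρ = 0.2921; 0.2921 < 1: convergent.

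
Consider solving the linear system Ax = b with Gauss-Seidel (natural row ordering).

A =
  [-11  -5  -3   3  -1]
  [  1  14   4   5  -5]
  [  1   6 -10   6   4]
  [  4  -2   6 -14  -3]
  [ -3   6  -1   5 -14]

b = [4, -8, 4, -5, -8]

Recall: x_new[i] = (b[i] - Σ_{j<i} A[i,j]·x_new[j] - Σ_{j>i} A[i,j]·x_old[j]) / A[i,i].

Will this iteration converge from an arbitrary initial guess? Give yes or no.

yes

Diagonal D = diag(-11, 14, -10, -14, -14); L, U strict lower/upper.
GS T = -(D+L)⁻¹U: row 0 first, T[0,1] = -(-5)/(-11) = -0.4545; later rows by forward substitution.
  T[0,:] = [+0.0000, -0.4545, -0.2727, +0.2727, -0.0909]
  T[1,:] = [+0.0000, +0.0325, -0.2662, -0.3766, +0.3636]
  T[2,:] = [+0.0000, -0.0260, -0.1870, +0.4013, +0.6091]
  T[3,:] = [+0.0000, -0.1456, -0.1200, +0.3037, -0.0312]
  T[4,:] = [+0.0000, +0.0612, -0.0852, -0.1400, +0.1207]
|eigenvalues of T|: 0.5029, 0.2848, 0.2848, 0.0877, 0.0000.
ρ(T) = max|λ| = 0.5029; 0.5029 < 1, so it converges for any x₀.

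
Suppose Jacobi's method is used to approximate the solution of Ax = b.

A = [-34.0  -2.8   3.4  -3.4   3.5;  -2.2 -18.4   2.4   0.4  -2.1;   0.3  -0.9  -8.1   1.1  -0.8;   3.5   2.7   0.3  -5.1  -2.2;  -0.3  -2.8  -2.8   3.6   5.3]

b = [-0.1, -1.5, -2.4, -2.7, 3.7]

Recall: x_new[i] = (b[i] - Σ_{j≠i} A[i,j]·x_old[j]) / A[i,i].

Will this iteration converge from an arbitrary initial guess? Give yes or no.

yes

Split A = D + L + U, D = diag(-34, -18.4, -8.1, -5.1, 5.3).
Jacobi: T = -D⁻¹(L+U), T[2,3] = -(1.1)/(-8.1) = +0.1358; T[2,2] = 0.
  T[0,:] = [+0.0000  -0.0824  +0.1000  -0.1000  +0.1029]
  T[1,:] = [-0.1196  +0.0000  +0.1304  +0.0217  -0.1141]
  T[2,:] = [+0.0370  -0.1111  +0.0000  +0.1358  -0.0988]
  T[3,:] = [+0.6863  +0.5294  +0.0588  +0.0000  -0.4314]
  T[4,:] = [+0.0566  +0.5283  +0.5283  -0.6792  +0.0000]
|eigenvalues of T|: 0.4102, 0.2858, 0.2858, 0.1055, 0.1055.
ρ(T) = max|λ| = 0.4102; 0.4102 < 1 ⇒ converges.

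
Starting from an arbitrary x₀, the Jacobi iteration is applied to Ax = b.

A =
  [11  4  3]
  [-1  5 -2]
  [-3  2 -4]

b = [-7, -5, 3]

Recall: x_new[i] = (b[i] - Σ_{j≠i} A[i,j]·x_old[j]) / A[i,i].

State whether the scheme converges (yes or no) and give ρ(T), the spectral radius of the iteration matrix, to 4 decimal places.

yes, ρ = 0.6733

Write A = D+L+U with D = diag(11, 5, -4).
Jacobi T = -D⁻¹(L+U): T[1,2] = -(-2)/(5) = +0.4000; T[1,1] = 0.
  T[0,:] = [+0.0000  -0.3636  -0.2727]
  T[1,:] = [+0.2000  +0.0000  +0.4000]
  T[2,:] = [-0.7500  +0.5000  +0.0000]
|roots of det(T-λI)|: 0.6733, 0.3486, 0.3486.
ρ(T) = max|λ| = 0.6733; 0.6733 < 1: convergent.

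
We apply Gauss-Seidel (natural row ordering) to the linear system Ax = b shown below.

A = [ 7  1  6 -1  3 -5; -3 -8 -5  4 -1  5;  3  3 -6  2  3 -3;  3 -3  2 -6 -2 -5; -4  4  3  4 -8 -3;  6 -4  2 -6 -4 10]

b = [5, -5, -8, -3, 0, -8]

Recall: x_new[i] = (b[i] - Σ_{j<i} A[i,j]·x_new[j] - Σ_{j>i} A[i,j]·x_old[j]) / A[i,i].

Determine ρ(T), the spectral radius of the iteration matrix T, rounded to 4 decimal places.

Let D = diag(7, -8, -6, -6, -8, 10); L, U the strict triangles.
T_GS = -(D+L)⁻¹U: row 0 first, T[0,2] = -(6)/(7) = -0.8571; later rows by forward substitution.
  T[0,:] = [+0.0000  -0.1429  -0.8571  +0.1429  -0.4286  +0.7143]
  T[1,:] = [+0.0000  +0.0536  -0.3036  +0.4464  +0.0357  +0.3571]
  T[2,:] = [+0.0000  -0.0446  -0.5804  +0.6280  +0.3036  +0.0357]
  T[3,:] = [+0.0000  -0.1131  -0.4702  +0.0575  -0.4643  -0.6429]
  T[4,:] = [+0.0000  +0.0249  -0.1760  +0.4160  +0.1138  -0.8616]
  T[5,:] = [+0.0000  +0.0582  +0.1564  +0.1682  -0.0223  -1.0232]
|eigenvalues of T|: 1.1338, 0.8017, 0.8017, 0.0553, 0.0553, 0.0000.
spectral radius ρ = 1.1338; 1.1338 > 1 ⇒ diverges.

1.1338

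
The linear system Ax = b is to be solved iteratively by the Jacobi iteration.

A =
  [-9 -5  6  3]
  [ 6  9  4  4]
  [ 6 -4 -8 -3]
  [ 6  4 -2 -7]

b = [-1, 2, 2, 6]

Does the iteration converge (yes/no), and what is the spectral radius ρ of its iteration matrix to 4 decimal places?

no, ρ = 1.2011

Split A = D + L + U, D = diag(-9, 9, -8, -7).
T_J = -D⁻¹(L+U): T[0,3] = -(3)/(-9) = +0.3333; T[0,0] = 0.
  T[0,:] = [+0.0000  -0.5556  +0.6667  +0.3333]
  T[1,:] = [-0.6667  +0.0000  -0.4444  -0.4444]
  T[2,:] = [+0.7500  -0.5000  +0.0000  -0.3750]
  T[3,:] = [+0.8571  +0.5714  -0.2857  +0.0000]
eigenvalue magnitudes: 1.2011, 1.0066, 0.1238, 0.1238.
spectral radius ρ = 1.2011; 1.2011 > 1, so it fails to converge.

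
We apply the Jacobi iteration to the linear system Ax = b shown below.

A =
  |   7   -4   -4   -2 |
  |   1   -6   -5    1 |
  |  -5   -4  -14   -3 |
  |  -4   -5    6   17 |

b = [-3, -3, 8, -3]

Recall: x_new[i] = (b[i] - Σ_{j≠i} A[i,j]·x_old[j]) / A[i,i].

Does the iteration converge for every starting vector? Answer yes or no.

yes

Write A = D+L+U with D = diag(7, -6, -14, 17).
Jacobi T = -D⁻¹(L+U): T[1,0] = -(1)/(-6) = +0.1667; T[1,1] = 0.
  T[0,:] = [+0.0000 +0.5714 +0.5714 +0.2857]
  T[1,:] = [+0.1667 +0.0000 -0.8333 +0.1667]
  T[2,:] = [-0.3571 -0.2857 +0.0000 -0.2143]
  T[3,:] = [+0.2353 +0.2941 -0.3529 +0.0000]
moduli |λ_i(T)| = 0.8294, 0.4901, 0.4901, 0.2019.
ρ = 0.8294; 0.8294 < 1: convergent.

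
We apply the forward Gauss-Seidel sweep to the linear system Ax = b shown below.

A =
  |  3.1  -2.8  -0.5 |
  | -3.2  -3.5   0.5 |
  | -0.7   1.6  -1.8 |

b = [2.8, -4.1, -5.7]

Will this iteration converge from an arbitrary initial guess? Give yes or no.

yes

Split A = D + L + U, D = diag(3.1, -3.5, -1.8).
GS T = -(D+L)⁻¹U: row 0 first, T[0,2] = -(-0.5)/(3.1) = +0.1613; later rows by forward substitution.
  T[0,:] = [+0.0000, +0.9032, +0.1613]
  T[1,:] = [+0.0000, -0.8258, -0.0046]
  T[2,:] = [+0.0000, -1.0853, -0.0668]
|eigenvalues of T|: 0.8323, 0.0603, 0.0000.
ρ(T) = max|λ| = 0.8323; 0.8323 < 1: convergent.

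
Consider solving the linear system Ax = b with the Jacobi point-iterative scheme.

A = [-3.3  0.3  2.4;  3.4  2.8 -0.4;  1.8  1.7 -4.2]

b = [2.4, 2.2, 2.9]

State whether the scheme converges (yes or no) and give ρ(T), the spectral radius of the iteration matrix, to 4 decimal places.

yes, ρ = 0.8273

A = D + L + U where D = diag(-3.3, 2.8, -4.2).
T_J = -D⁻¹(L+U): T[0,1] = -(0.3)/(-3.3) = +0.0909; T[0,0] = 0.
  T[0,:] = [+0.0000 +0.0909 +0.7273]
  T[1,:] = [-1.2143 +0.0000 +0.1429]
  T[2,:] = [+0.4286 +0.4048 +0.0000]
|λ(T)| sorted: 0.8273, 0.6522, 0.6522.
ρ = 0.8273; 0.8273 < 1: convergent.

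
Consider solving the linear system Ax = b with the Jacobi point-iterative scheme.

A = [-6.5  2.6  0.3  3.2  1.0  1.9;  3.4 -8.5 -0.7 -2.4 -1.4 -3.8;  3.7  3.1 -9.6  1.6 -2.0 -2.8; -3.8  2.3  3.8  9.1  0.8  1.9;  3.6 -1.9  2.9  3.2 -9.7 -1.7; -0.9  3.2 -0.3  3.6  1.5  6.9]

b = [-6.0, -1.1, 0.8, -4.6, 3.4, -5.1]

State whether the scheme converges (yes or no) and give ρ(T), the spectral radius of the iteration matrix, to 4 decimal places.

no, ρ = 1.1553

Diagonal D = diag(-6.5, -8.5, -9.6, 9.1, -9.7, 6.9); L, U strict lower/upper.
T_J = -D⁻¹(L+U): T[0,4] = -(1)/(-6.5) = +0.1538; T[0,0] = 0.
  T[0,:] = [+0.0000  +0.4000  +0.0462  +0.4923  +0.1538  +0.2923]
  T[1,:] = [+0.4000  +0.0000  -0.0824  -0.2824  -0.1647  -0.4471]
  T[2,:] = [+0.3854  +0.3229  +0.0000  +0.1667  -0.2083  -0.2917]
  T[3,:] = [+0.4176  -0.2527  -0.4176  +0.0000  -0.0879  -0.2088]
  T[4,:] = [+0.3711  -0.1959  +0.2990  +0.3299  +0.0000  -0.1753]
  T[5,:] = [+0.1304  -0.4638  +0.0435  -0.5217  -0.2174  +0.0000]
moduli |λ_i(T)| = 1.1553, 0.4895, 0.4895, 0.3363, 0.3363, 0.2087.
ρ = 1.1553; 1.1553 > 1: divergent.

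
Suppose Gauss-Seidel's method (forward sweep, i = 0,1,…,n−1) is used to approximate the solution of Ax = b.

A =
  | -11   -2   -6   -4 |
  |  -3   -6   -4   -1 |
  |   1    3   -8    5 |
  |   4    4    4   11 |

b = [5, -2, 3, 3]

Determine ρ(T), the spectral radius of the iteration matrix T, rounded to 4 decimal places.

Diagonal D = diag(-11, -6, -8, 11); L, U strict lower/upper.
Gauss-Seidel: T = -(D+L)⁻¹U, row 0 first, T[0,3] = -(-4)/(-11) = -0.3636; later rows by forward substitution.
  T[0,:] = [+0.0000 -0.1818 -0.5455 -0.3636]
  T[1,:] = [+0.0000 +0.0909 -0.3939 +0.0152]
  T[2,:] = [+0.0000 +0.0114 -0.2159 +0.5852]
  T[3,:] = [+0.0000 +0.0289 +0.4201 -0.0861]
|eigenvalues of T|: 0.6567, 0.3105, 0.1351, 0.0000.
spectral radius ρ = 0.6567; 0.6567 < 1, so it converges for any x₀.

0.6567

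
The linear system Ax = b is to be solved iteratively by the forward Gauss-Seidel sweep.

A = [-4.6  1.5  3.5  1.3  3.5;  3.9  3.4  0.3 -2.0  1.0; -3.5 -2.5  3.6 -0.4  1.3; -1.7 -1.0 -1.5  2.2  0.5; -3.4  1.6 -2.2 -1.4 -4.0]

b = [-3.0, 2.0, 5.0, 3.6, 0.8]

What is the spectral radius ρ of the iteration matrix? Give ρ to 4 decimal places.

1.5613

Split A = D + L + U, D = diag(-4.6, 3.4, 3.6, 2.2, -4).
Gauss-Seidel: T = -(D+L)⁻¹U, row 0 first, T[0,4] = -(3.5)/(-4.6) = +0.7609; later rows by forward substitution.
  T[0,:] = [+0.0000, +0.3261, +0.7609, +0.2826, +0.7609]
  T[1,:] = [+0.0000, -0.3740, -0.9610, +0.2641, -1.1669]
  T[2,:] = [+0.0000, +0.0573, +0.0724, +0.5692, -0.4317]
  T[3,:] = [+0.0000, +0.1210, +0.2005, +0.7265, -0.4641]
  T[4,:] = [+0.0000, -0.5006, -1.1411, -0.7020, -0.7136]
eigenvalue magnitudes: 1.5613, 1.3151, 0.0487, 0.0062, 0.0000.
ρ(T) = max|λ| = 1.5613; 1.5613 > 1, so it fails to converge.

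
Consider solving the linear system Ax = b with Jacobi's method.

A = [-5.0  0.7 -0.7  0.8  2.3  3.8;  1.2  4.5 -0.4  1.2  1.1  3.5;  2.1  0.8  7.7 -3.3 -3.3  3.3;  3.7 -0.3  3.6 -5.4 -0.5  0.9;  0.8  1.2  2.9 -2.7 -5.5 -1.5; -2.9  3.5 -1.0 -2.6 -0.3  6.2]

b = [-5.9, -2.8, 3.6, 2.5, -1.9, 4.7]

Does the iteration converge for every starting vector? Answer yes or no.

Write A = D+L+U with D = diag(-5, 4.5, 7.7, -5.4, -5.5, 6.2).
Jacobi: T = -D⁻¹(L+U), T[1,4] = -(1.1)/(4.5) = -0.2444; T[1,1] = 0.
  T[0,:] = [+0.0000  +0.1400  -0.1400  +0.1600  +0.4600  +0.7600]
  T[1,:] = [-0.2667  +0.0000  +0.0889  -0.2667  -0.2444  -0.7778]
  T[2,:] = [-0.2727  -0.1039  +0.0000  +0.4286  +0.4286  -0.4286]
  T[3,:] = [+0.6852  -0.0556  +0.6667  +0.0000  -0.0926  +0.1667]
  T[4,:] = [+0.1455  +0.2182  +0.5273  -0.4909  +0.0000  -0.2727]
  T[5,:] = [+0.4677  -0.5645  +0.1613  +0.4194  +0.0484  +0.0000]
|λ(T)| sorted: 1.1345, 0.8804, 0.8804, 0.6571, 0.1760, 0.0388.
ρ = 1.1345; 1.1345 > 1: divergent.

no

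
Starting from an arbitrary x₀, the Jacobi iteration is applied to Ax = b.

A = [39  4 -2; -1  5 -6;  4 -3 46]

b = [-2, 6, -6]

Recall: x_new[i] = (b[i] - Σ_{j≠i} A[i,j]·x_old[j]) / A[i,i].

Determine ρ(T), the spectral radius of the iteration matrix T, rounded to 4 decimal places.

0.3016

Write A = D+L+U with D = diag(39, 5, 46).
T_J = -D⁻¹(L+U): T[0,1] = -(4)/(39) = -0.1026; T[0,0] = 0.
  T[0,:] = [+0.0000, -0.1026, +0.0513]
  T[1,:] = [+0.2000, +0.0000, +1.2000]
  T[2,:] = [-0.0870, +0.0652, +0.0000]
|eigenvalues of T|: 0.3016, 0.1942, 0.1942.
spectral radius ρ = 0.3016; 0.3016 < 1, so it converges for any x₀.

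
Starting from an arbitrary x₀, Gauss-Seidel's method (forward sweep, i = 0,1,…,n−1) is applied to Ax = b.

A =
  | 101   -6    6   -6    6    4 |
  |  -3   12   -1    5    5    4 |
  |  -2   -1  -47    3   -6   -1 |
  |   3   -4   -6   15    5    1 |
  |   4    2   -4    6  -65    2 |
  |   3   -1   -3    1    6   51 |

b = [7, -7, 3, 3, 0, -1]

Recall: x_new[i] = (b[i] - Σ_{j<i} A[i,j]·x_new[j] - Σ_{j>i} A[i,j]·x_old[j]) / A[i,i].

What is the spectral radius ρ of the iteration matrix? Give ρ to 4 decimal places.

0.1817

Split A = D + L + U, D = diag(101, 12, -47, 15, -65, 51).
T_GS = -(D+L)⁻¹U: row 0 first, T[0,1] = -(-6)/(101) = +0.0594; later rows by forward substitution.
  T[0,:] = [+0.0000, +0.0594, -0.0594, +0.0594, -0.0594, -0.0396]
  T[1,:] = [+0.0000, +0.0149, +0.0685, -0.4018, -0.4315, -0.3432]
  T[2,:] = [+0.0000, -0.0028, +0.0011, +0.0699, -0.1160, -0.0123]
  T[3,:] = [+0.0000, -0.0091, +0.0306, -0.0911, -0.4829, -0.1552]
  T[4,:] = [+0.0000, +0.0035, +0.0012, -0.0214, -0.0544, +0.0042]
  T[5,:] = [+0.0000, -0.0036, +0.0042, -0.0030, +0.0041, -0.0026]
eigenvalue magnitudes: 0.1817, 0.0787, 0.0603, 0.0204, 0.0109, 0.0000.
ρ(T) = max|λ| = 0.1817; 0.1817 < 1 ⇒ converges.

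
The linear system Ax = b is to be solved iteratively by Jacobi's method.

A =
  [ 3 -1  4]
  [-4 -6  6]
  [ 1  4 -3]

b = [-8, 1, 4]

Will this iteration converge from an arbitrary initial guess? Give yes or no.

Split A = D + L + U, D = diag(3, -6, -3).
T_J = -D⁻¹(L+U): T[1,2] = -(6)/(-6) = +1.0000; T[1,1] = 0.
  T[0,:] = [+0.0000  +0.3333  -1.3333]
  T[1,:] = [-0.6667  +0.0000  +1.0000]
  T[2,:] = [+0.3333  +1.3333  +0.0000]
|λ(T)| sorted: 1.2922, 1.0016, 1.0016.
spectral radius ρ = 1.2922; 1.2922 > 1, so it fails to converge.

no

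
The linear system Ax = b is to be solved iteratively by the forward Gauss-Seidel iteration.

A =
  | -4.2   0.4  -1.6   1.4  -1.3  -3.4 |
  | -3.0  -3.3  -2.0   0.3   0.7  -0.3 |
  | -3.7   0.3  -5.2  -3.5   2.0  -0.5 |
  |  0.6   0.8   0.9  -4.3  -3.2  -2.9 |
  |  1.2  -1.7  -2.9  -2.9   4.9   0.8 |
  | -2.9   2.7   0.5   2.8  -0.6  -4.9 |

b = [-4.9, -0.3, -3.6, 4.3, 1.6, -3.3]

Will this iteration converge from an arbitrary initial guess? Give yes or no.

Diagonal D = diag(-4.2, -3.3, -5.2, -4.3, 4.9, -4.9); L, U strict lower/upper.
T_GS = -(D+L)⁻¹U: row 0 first, T[0,4] = -(-1.3)/(-4.2) = -0.3095; later rows by forward substitution.
  T[0,:] = [+0.0000  +0.0952  -0.3810  +0.3333  -0.3095  -0.8095]
  T[1,:] = [+0.0000  -0.0866  -0.2597  -0.2121  +0.4935  +0.6450]
  T[2,:] = [+0.0000  -0.0728  +0.2561  -0.9225  +0.6333  +0.5171]
  T[3,:] = [+0.0000  -0.0180  -0.0479  -0.1860  -0.5630  -0.5591]
  T[4,:] = [+0.0000  -0.1071  +0.1264  -0.8113  +0.2886  +0.2339]
  T[5,:] = [+0.0000  -0.1087  +0.0656  -0.4153  +0.1627  +0.5391]
eigenvalue magnitudes: 1.2401, 0.7025, 0.2158, 0.1219, 0.1219, 0.0000.
spectral radius ρ = 1.2401; 1.2401 > 1: divergent.

no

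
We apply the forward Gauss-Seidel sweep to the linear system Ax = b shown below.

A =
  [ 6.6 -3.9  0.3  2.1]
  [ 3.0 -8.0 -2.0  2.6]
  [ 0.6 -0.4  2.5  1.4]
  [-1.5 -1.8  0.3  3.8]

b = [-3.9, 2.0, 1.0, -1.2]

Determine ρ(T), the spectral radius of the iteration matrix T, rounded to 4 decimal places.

0.5834

Split A = D + L + U, D = diag(6.6, -8, 2.5, 3.8).
T_GS = -(D+L)⁻¹U: row 0 first, T[0,3] = -(2.1)/(6.6) = -0.3182; later rows by forward substitution.
  T[0,:] = [+0.0000 +0.5909 -0.0455 -0.3182]
  T[1,:] = [+0.0000 +0.2216 -0.2670 +0.2057]
  T[2,:] = [+0.0000 -0.1064 -0.0318 -0.4507]
  T[3,:] = [+0.0000 +0.3466 -0.1419 +0.0074]
moduli |λ_i(T)| = 0.5834, 0.2366, 0.2366, 0.0000.
ρ = 0.5834; 0.5834 < 1, so it converges for any x₀.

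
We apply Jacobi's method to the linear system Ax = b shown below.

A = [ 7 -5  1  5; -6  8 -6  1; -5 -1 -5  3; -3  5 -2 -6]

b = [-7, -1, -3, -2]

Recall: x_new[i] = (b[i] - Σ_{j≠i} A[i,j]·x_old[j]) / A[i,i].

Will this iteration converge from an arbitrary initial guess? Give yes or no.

no

Write A = D+L+U with D = diag(7, 8, -5, -6).
T_J = -D⁻¹(L+U): T[1,3] = -(1)/(8) = -0.1250; T[1,1] = 0.
  T[0,:] = [+0.0000  +0.7143  -0.1429  -0.7143]
  T[1,:] = [+0.7500  +0.0000  +0.7500  -0.1250]
  T[2,:] = [-1.0000  -0.2000  +0.0000  +0.6000]
  T[3,:] = [-0.5000  +0.8333  -0.3333  +0.0000]
eigenvalue magnitudes: 1.2003, 0.7069, 0.7069, 0.5736.
ρ(T) = max|λ| = 1.2003; 1.2003 > 1: divergent.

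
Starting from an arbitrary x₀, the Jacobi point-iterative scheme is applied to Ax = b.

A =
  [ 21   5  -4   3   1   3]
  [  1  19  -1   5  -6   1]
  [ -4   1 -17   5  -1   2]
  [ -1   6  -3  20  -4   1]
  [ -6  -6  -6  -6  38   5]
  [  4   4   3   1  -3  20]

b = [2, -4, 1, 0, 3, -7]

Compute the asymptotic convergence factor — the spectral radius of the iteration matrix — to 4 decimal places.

0.5231

Split A = D + L + U, D = diag(21, 19, -17, 20, 38, 20).
Jacobi: T = -D⁻¹(L+U), T[4,2] = -(-6)/(38) = +0.1579; T[4,4] = 0.
  T[0,:] = [+0.0000 -0.2381 +0.1905 -0.1429 -0.0476 -0.1429]
  T[1,:] = [-0.0526 +0.0000 +0.0526 -0.2632 +0.3158 -0.0526]
  T[2,:] = [-0.2353 +0.0588 +0.0000 +0.2941 -0.0588 +0.1176]
  T[3,:] = [+0.0500 -0.3000 +0.1500 +0.0000 +0.2000 -0.0500]
  T[4,:] = [+0.1579 +0.1579 +0.1579 +0.1579 +0.0000 -0.1316]
  T[5,:] = [-0.2000 -0.2000 -0.1500 -0.0500 +0.1500 +0.0000]
|eigenvalues of T|: 0.5231, 0.3070, 0.3070, 0.2860, 0.2860, 0.1494.
ρ = 0.5231; 0.5231 < 1: convergent.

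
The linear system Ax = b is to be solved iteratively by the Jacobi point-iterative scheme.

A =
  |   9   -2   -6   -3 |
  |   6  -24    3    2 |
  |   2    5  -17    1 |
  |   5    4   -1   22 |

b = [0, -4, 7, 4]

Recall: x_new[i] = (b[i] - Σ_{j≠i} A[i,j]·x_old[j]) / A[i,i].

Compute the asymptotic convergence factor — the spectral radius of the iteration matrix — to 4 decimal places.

0.3725

Split A = D + L + U, D = diag(9, -24, -17, 22).
Jacobi: T = -D⁻¹(L+U), T[1,3] = -(2)/(-24) = +0.0833; T[1,1] = 0.
  T[0,:] = [+0.0000  +0.2222  +0.6667  +0.3333]
  T[1,:] = [+0.2500  +0.0000  +0.1250  +0.0833]
  T[2,:] = [+0.1176  +0.2941  +0.0000  +0.0588]
  T[3,:] = [-0.2273  -0.1818  +0.0455  +0.0000]
|eigenvalues of T|: 0.3725, 0.2843, 0.2843, 0.0572.
spectral radius ρ = 0.3725; 0.3725 < 1 ⇒ converges.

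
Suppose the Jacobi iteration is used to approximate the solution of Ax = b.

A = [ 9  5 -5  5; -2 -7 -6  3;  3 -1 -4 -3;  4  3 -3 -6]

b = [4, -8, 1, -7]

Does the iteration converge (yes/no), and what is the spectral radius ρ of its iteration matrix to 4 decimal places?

no, ρ = 1.2308

A = D + L + U where D = diag(9, -7, -4, -6).
T_J = -D⁻¹(L+U): T[1,3] = -(3)/(-7) = +0.4286; T[1,1] = 0.
  T[0,:] = [+0.0000, -0.5556, +0.5556, -0.5556]
  T[1,:] = [-0.2857, +0.0000, -0.8571, +0.4286]
  T[2,:] = [+0.7500, -0.2500, +0.0000, -0.7500]
  T[3,:] = [+0.6667, +0.5000, -0.5000, +0.0000]
|eigenvalues of T|: 1.2308, 0.7115, 0.7115, 0.0000.
ρ(T) = max|λ| = 1.2308; 1.2308 > 1 ⇒ diverges.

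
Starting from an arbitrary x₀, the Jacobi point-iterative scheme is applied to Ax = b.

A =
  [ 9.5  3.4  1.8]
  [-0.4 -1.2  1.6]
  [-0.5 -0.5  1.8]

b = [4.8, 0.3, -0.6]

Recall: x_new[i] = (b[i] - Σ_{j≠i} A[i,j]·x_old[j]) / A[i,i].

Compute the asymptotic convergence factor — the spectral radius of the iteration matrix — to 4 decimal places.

Let D = diag(9.5, -1.2, 1.8); L, U the strict triangles.
Jacobi: T = -D⁻¹(L+U), T[2,0] = -(-0.5)/(1.8) = +0.2778; T[2,2] = 0.
  T[0,:] = [+0.0000, -0.3579, -0.1895]
  T[1,:] = [-0.3333, +0.0000, +1.3333]
  T[2,:] = [+0.2778, +0.2778, +0.0000]
eigenvalue magnitudes: 0.7662, 0.3874, 0.3874.
ρ = 0.7662; 0.7662 < 1: convergent.

0.7662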